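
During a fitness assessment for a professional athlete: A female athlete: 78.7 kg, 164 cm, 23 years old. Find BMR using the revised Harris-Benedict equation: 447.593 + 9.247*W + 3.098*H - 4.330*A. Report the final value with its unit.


Intercept = 447.593
Weight contribution = 9.247 * 78.7 = 727.7389
Height contribution = 3.098 * 164 = 508.072
Age contribution = 4.33 * 23 = 99.59
BMR = 447.593 + 727.7389 + 508.072 - 99.59
= 1583.81 kcal/day

1583.81 kcal/day


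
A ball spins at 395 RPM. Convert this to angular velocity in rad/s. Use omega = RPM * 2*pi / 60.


omega = 395 * 2 * pi / 60
= 395 * 6.28318531 / 60
= 2481.858 / 60
= 41.364 rad/s

41.364 rad/s


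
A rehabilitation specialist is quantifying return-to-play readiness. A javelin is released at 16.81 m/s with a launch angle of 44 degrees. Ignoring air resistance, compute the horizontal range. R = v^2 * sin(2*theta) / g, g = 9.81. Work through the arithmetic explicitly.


Launch speed squared = 282.5761
sin(2 * 44 deg) = 0.999391
Range = 282.5761 * 0.999391 / 9.81
= 28.787 m

28.787 m


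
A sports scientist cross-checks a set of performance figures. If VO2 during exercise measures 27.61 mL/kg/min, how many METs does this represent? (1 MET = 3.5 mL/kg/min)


METs = VO2 / 3.5 = 27.61 / 3.5 = 7.89

7.89 METs


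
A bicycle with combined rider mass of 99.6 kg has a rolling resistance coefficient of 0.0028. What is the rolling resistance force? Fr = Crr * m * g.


Fr = 0.0028 * 99.6 * 9.81
= 0.27888 * 9.81
= 2.736 N

2.736 N


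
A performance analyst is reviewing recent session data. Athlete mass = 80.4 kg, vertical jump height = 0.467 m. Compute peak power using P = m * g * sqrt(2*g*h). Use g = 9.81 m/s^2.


sqrt(2 * 9.81 * 0.467) = sqrt(9.16254) = 3.026969 m/s
P = 80.4 * 9.81 * 3.026969
= 2387.44 W

2387.44 W


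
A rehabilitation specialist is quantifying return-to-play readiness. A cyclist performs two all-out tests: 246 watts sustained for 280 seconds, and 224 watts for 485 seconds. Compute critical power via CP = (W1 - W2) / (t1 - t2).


W1 = P1 * t1 = 246 * 280 = 68880 J
W2 = P2 * t2 = 224 * 485 = 108640 J
CP = (68880 - 108640) / (280 - 485)
= 193.95 W

193.95 W


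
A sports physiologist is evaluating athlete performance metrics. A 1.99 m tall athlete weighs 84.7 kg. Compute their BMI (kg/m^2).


height^2 = 3.9601 m^2
BMI = 84.7 / 3.9601 = 21.39 kg/m^2

21.39 kg/m^2


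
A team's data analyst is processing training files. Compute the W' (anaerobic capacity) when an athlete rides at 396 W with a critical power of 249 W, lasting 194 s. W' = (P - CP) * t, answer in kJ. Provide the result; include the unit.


Above-CP power = 147 W
Duration = 194 s
W' = 147 * 194 = 28518 J
Convert: 28518 / 1000 = 28.518 kJ

28.518 kJ


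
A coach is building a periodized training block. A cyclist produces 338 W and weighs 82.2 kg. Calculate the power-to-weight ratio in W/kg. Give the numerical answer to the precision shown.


P/W = power / mass
= 338 / 82.2
= 4.112 W/kg

4.112 W/kg


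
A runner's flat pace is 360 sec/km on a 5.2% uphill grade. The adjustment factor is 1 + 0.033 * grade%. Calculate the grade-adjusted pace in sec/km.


Factor = 1 + 0.033 * 5.2 = 1.1716
Adjusted pace = 360 * 1.1716
= 421.78 sec/km

421.78 s/km


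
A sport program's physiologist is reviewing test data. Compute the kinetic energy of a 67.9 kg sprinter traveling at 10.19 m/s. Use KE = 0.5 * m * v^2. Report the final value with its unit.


Velocity squared = 103.8361
KE = 0.5 * 67.9 * 103.8361 = 3525.24 J

3525.24 J


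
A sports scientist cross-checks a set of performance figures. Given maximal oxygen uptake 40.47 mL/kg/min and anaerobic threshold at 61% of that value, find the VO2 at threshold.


Percentage as decimal = 0.61
VO2 at AT = 40.47 * 0.61 = 24.69 mL/kg/min

24.69 mL/kg/min


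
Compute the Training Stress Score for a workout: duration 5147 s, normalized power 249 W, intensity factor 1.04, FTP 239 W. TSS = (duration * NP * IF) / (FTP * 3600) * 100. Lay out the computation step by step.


Product = 5147 * 249 * 1.04 = 1332867.12
Base = 239 * 3600 = 860400
TSS = 1332867.12 / 860400 * 100 = 154.91

154.91 TSS


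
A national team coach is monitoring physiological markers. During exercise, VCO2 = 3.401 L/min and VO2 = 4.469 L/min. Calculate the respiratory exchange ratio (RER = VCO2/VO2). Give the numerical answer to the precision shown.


RER = VCO2 / VO2
= 3.401 / 4.469
= 0.761

0.761


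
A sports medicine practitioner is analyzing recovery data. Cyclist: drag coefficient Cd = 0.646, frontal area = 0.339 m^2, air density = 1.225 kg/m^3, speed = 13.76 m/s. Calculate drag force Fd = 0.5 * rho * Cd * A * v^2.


v^2 = 13.76^2 = 189.3376
Fd = 0.5 * 1.225 * 0.646 * 0.339 * 189.3376
= 25.397 N

25.397 N


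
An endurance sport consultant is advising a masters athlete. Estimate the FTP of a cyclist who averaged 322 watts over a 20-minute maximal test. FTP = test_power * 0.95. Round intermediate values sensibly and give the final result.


FTP = 322 * 0.95 = 305.9 W

305.9 W


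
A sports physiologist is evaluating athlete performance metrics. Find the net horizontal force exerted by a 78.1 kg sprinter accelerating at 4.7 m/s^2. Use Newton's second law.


Newton's second law: F = m * a
F = 78.1 * 4.7 = 367.07 N

367.07 N


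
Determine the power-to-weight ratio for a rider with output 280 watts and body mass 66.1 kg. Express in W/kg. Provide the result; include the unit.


P/W = 280 / 66.1 = 4.236 W/kg

4.236 W/kg


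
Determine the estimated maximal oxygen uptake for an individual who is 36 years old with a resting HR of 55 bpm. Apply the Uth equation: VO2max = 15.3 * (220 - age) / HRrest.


HRmax = 220 - 36 = 184
VO2max = 15.3 * (184 / 55)
= 15.3 * 3.3455
= 51.19 mL/kg/min

51.19 mL/kg/min


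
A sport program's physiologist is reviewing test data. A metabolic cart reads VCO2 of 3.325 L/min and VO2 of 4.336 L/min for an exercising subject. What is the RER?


RER = VCO2 / VO2 = 3.325 / 4.336 = 0.7668

0.7668


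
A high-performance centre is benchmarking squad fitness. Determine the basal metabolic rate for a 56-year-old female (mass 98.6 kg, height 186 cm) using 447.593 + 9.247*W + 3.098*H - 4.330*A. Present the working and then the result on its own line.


BMR = 447.593 + 9.247*98.6 + 3.098*186 - 4.330*56
= 1693.1 kcal/day

1693.1 kcal/day


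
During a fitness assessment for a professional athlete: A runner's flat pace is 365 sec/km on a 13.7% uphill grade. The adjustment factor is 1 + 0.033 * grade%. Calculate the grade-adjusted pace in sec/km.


Factor = 1 + 0.033 * 13.7 = 1.4521
Adjusted pace = 365 * 1.4521
= 530.02 sec/km

530.02 s/km


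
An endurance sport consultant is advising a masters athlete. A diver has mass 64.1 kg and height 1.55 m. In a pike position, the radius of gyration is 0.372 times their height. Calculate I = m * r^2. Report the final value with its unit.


r = 0.372 * 1.55 = 0.5766 m
I = m * r^2 = 64.1 * 0.332468 = 21.311 kg*m^2

21.311 kg*m^2


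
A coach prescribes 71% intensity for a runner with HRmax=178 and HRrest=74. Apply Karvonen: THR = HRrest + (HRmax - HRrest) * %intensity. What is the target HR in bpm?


Heart rate reserve = 178 - 74 = 104
Intensity fraction = 71 / 100 = 0.71
THR = 74 + 104 * 0.71 = 147.84 bpm

147.84 bpm


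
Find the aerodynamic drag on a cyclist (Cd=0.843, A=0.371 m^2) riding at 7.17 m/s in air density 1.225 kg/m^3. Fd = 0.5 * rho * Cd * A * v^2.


Fd = 0.5 * 1.225 * 0.843 * 0.371 * 7.17^2
= 0.5 * 1.225 * 0.843 * 0.371 * 51.4089
= 9.848 N

9.848 N


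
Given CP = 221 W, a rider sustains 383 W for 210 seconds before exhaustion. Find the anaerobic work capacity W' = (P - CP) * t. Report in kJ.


Excess power = 383 - 221 = 162 W
Work above CP = 162 * 210 = 34020 J
W' = 34.02 kJ

34.02 kJ


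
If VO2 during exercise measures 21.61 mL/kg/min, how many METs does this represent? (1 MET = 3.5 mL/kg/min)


METs = VO2 / 3.5 = 21.61 / 3.5 = 6.17

6.17 METs


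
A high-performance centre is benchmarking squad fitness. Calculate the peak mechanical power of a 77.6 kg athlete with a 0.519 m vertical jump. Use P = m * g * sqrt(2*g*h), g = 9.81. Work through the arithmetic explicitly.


First, sqrt(2gh) = sqrt(2 * 9.81 * 0.519)
= sqrt(10.18278) = 3.191047 m/s
Power = 77.6 * 9.81 * 3.191047 = 2429.2 W

2429.2 W


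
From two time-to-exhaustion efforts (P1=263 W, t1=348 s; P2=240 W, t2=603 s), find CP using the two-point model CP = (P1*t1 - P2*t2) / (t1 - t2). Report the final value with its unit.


Work in trial 1 = 91524 J
Work in trial 2 = 144720 J
Delta work = -53196 J
Delta time = -255 s
CP = -53196 / -255 = 208.61 W

208.61 W


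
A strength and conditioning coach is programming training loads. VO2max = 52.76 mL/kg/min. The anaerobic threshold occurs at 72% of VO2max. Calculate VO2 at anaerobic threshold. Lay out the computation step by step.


AT fraction = 72 / 100 = 0.72
AT VO2 = 52.76 * 0.72
= 37.99 mL/kg/min

37.99 mL/kg/min


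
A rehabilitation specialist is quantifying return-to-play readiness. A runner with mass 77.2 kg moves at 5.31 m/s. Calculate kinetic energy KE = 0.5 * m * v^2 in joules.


v^2 = 5.31^2 = 28.1961
KE = 0.5 * 77.2 * 28.1961
= 1088.37 J

1088.37 J


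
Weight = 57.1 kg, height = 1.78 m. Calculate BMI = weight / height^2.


height^2 = 1.78^2 = 3.1684
BMI = 57.1 / 3.1684 = 18.02 kg/m^2

18.02 kg/m^2


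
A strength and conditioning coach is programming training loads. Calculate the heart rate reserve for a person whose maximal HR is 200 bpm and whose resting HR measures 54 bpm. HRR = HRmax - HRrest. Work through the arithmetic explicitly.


HRmax = 200 bpm
HRrest = 54 bpm
HRR = 200 - 54 = 146 bpm

146 bpm


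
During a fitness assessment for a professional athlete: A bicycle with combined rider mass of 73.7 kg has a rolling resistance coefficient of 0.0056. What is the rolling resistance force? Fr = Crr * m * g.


Fr = 0.0056 * 73.7 * 9.81
= 0.41272 * 9.81
= 4.049 N

4.049 N


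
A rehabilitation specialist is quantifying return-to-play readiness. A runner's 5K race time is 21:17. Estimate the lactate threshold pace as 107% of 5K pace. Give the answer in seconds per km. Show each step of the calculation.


Total race time = 21*60 + 17 = 1277 seconds
5K pace = 1277 / 5 = 255.4 sec/km
LT pace = 255.4 * 1.07 = 273.28 sec/km

273.28 s/km


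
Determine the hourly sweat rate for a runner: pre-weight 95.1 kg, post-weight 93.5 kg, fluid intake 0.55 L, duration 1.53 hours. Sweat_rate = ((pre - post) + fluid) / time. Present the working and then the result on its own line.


Mass lost = 95.1 - 93.5 = 1.6 kg
Add fluid consumed: 1.6 + 0.55 = 2.15 L total sweat
Sweat rate = 2.15 / 1.53 = 1.405 L/h

1.405 L/h


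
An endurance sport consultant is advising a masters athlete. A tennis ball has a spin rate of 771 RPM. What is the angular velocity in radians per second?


Convert RPM to rad/s: multiply by 2*pi and divide by 60
omega = 771 * 2 * pi / 60
= 80.739 rad/s

80.739 rad/s


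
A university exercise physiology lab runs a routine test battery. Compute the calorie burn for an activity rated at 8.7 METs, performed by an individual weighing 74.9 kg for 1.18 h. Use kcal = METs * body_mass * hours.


Product of METs and mass = 8.7 * 74.9 = 651.63
Total kcal = 651.63 * 1.18 = 768.92 kcal

768.92 kcal


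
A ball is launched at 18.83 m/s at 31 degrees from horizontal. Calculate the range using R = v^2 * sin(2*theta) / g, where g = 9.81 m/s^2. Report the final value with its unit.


sin(2 * 31) = sin(62) = 0.882948
v^2 = 18.83^2 = 354.5689
R = 354.5689 * 0.882948 / 9.81
= 31.913 m

31.913 m


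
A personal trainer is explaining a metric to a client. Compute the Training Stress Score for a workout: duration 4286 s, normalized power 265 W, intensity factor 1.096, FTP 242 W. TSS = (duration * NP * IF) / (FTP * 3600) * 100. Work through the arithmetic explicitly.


Product = 4286 * 265 * 1.096 = 1244825.84
Base = 242 * 3600 = 871200
TSS = 1244825.84 / 871200 * 100 = 142.89

142.89 TSS


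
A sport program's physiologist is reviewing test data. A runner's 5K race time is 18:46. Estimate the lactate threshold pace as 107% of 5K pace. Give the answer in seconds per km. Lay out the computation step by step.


Total race time = 18*60 + 46 = 1126 seconds
5K pace = 1126 / 5 = 225.2 sec/km
LT pace = 225.2 * 1.07 = 240.96 sec/km

240.96 s/km


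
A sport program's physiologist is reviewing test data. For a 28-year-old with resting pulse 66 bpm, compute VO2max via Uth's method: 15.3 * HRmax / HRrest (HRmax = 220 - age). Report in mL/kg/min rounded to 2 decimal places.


Step 1: HRmax = 220 - 28 = 192 bpm
Step 2: Ratio = 192 / 66 = 2.9091
Step 3: VO2max = 15.3 * 2.9091 = 44.51 mL/kg/min

44.51 mL/kg/min


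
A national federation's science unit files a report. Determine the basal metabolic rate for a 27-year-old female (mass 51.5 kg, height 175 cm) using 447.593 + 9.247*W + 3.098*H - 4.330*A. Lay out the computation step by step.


BMR = 447.593 + 9.247*51.5 + 3.098*175 - 4.330*27
= 1349.05 kcal/day

1349.05 kcal/day


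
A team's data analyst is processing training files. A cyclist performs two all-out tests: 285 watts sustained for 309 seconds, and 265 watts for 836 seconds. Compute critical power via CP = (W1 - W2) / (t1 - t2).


W1 = P1 * t1 = 285 * 309 = 88065 J
W2 = P2 * t2 = 265 * 836 = 221540 J
CP = (88065 - 221540) / (309 - 836)
= 253.27 W

253.27 W


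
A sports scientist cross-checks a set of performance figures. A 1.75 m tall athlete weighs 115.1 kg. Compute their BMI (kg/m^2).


height^2 = 3.0625 m^2
BMI = 115.1 / 3.0625 = 37.58 kg/m^2

37.58 kg/m^2


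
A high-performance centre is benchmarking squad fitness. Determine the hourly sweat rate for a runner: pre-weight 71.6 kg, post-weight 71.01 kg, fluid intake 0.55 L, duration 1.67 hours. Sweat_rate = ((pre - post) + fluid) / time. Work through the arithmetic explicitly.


Mass lost = 71.6 - 71.01 = 0.59 kg
Add fluid consumed: 0.59 + 0.55 = 1.14 L total sweat
Sweat rate = 1.14 / 1.67 = 0.683 L/h

0.683 L/h


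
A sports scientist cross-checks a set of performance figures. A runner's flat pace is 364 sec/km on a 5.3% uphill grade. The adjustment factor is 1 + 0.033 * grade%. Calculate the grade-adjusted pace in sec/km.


Factor = 1 + 0.033 * 5.3 = 1.1749
Adjusted pace = 364 * 1.1749
= 427.66 sec/km

427.66 s/km


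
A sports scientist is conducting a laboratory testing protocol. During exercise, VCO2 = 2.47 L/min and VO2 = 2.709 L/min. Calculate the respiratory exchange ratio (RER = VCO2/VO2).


RER = VCO2 / VO2
= 2.47 / 2.709
= 0.9118

0.9118


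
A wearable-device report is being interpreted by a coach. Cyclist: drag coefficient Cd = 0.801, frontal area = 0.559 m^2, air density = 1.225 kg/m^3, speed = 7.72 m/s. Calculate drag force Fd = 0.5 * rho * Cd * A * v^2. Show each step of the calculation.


v^2 = 7.72^2 = 59.5984
Fd = 0.5 * 1.225 * 0.801 * 0.559 * 59.5984
= 16.345 N

16.345 N


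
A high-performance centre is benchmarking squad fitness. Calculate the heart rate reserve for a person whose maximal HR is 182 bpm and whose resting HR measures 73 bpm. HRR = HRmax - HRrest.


HRmax = 182 bpm
HRrest = 73 bpm
HRR = 182 - 73 = 109 bpm

109 bpm


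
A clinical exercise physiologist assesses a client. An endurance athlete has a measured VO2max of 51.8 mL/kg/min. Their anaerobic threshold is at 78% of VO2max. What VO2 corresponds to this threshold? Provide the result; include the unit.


Anaerobic threshold VO2 = VO2max * 78%
= 51.8 * 0.78
= 40.4 mL/kg/min

40.4 mL/kg/min


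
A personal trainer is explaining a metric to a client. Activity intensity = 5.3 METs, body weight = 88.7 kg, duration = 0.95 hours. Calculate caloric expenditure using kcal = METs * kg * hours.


kcal = 5.3 * 88.7 * 0.95
= 470.11 * 0.95
= 446.6 kcal

446.6 kcal


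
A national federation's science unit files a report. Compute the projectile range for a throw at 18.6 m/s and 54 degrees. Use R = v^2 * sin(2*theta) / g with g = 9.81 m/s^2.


Two times the angle = 108 degrees
sin(108) = 0.951057
R = 345.96 * 0.951057 / 9.81 = 33.54 m

33.54 m


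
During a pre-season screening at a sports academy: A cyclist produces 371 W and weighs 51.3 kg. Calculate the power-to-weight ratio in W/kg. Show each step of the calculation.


P/W = power / mass
= 371 / 51.3
= 7.232 W/kg

7.232 W/kg


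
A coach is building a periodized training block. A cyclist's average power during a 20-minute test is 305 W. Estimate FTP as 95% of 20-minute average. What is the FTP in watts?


FTP = 20-min power * 0.95
= 305 * 0.95
= 289.75 W

289.75 W


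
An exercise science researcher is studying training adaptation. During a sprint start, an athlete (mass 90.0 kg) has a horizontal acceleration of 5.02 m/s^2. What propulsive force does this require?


Propulsive force = mass * acceleration
= 90.0 kg * 5.02 m/s^2
= 451.8 N

451.8 N


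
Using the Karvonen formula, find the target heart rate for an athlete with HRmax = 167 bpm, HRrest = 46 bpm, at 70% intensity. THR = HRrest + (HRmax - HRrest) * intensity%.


HRR = 167 - 46 = 121
THR = 46 + 121 * 0.7
= 46 + 84.7
= 130.7 bpm

130.7 bpm


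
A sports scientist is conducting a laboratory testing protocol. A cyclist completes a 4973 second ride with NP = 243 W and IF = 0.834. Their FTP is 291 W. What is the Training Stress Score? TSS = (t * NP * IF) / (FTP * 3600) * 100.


t * NP * IF = 4973 * 243 * 0.834 = 1007838.126
FTP * 3600 = 1047600
TSS = (1007838.126 / 1047600) * 100 = 96.2

96.2 TSS


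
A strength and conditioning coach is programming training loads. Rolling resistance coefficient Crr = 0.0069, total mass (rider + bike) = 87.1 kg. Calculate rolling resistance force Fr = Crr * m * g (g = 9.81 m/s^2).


Fr = Crr * m * g
= 0.0069 * 87.1 * 9.81
= 5.896 N

5.896 N


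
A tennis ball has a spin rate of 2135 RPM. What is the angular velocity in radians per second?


Convert RPM to rad/s: multiply by 2*pi and divide by 60
omega = 2135 * 2 * pi / 60
= 223.577 rad/s

223.577 rad/s


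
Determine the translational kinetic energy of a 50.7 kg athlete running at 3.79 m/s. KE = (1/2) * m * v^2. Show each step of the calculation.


KE = 0.5 * m * v^2
= 0.5 * 50.7 * 3.79^2
= 0.5 * 50.7 * 14.3641
= 364.13 J

364.13 J


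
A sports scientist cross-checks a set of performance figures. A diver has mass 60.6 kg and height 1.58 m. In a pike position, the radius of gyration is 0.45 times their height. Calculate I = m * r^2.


r = 0.45 * 1.58 = 0.711 m
I = m * r^2 = 60.6 * 0.505521 = 30.635 kg*m^2

30.635 kg*m^2


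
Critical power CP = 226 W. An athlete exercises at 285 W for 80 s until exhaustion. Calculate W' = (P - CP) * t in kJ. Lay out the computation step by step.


P - CP = 285 - 226 = 59 W
W' = 59 * 80 = 4720 J
= 4720 / 1000 = 4.72 kJ

4.72 kJ


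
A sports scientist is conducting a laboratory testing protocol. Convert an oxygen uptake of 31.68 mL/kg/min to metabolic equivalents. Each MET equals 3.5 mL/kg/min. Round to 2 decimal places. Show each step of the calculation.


One MET = 3.5 mL/kg/min
Number of METs = 31.68 / 3.5
= 9.05 METs

9.05 METs


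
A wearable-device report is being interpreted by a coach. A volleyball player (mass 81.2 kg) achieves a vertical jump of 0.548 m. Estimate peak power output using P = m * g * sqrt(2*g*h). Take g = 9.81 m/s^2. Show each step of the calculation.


2 * g * h = 2 * 9.81 * 0.548 = 10.75176
sqrt(10.75176) = 3.278988 m/s
P = 81.2 * 9.81 * 3.278988 = 2611.95 W

2611.95 W


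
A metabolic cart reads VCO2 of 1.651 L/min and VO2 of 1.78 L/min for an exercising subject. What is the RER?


RER = VCO2 / VO2 = 1.651 / 1.78 = 0.9275

0.9275


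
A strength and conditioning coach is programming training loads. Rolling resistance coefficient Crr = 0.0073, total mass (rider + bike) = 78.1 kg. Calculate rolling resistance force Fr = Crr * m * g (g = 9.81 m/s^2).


Fr = Crr * m * g
= 0.0073 * 78.1 * 9.81
= 5.593 N

5.593 N


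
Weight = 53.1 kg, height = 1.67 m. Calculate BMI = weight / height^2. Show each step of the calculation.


height^2 = 1.67^2 = 2.7889
BMI = 53.1 / 2.7889 = 19.04 kg/m^2

19.04 kg/m^2


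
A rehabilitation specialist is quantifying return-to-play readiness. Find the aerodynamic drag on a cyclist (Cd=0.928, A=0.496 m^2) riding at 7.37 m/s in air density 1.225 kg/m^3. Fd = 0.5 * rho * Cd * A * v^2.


Fd = 0.5 * 1.225 * 0.928 * 0.496 * 7.37^2
= 0.5 * 1.225 * 0.928 * 0.496 * 54.3169
= 15.313 N

15.313 N


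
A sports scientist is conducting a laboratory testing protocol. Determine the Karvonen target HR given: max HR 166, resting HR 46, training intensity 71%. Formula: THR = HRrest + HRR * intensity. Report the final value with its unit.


HRR = HRmax - HRrest = 166 - 46 = 120
THR = 46 + 120 * 0.71
= 131.2 bpm

131.2 bpm


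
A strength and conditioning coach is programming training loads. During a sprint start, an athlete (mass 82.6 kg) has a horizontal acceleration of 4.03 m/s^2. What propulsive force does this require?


Propulsive force = mass * acceleration
= 82.6 kg * 4.03 m/s^2
= 332.88 N

332.88 N


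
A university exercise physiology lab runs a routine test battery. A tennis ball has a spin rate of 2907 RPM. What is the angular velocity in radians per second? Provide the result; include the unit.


Convert RPM to rad/s: multiply by 2*pi and divide by 60
omega = 2907 * 2 * pi / 60
= 304.42 rad/s

304.42 rad/s


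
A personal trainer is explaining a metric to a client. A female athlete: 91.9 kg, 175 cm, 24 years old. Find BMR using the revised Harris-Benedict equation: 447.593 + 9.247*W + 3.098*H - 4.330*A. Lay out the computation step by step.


Intercept = 447.593
Weight contribution = 9.247 * 91.9 = 849.7993
Height contribution = 3.098 * 175 = 542.15
Age contribution = 4.33 * 24 = 103.92
BMR = 447.593 + 849.7993 + 542.15 - 103.92
= 1735.62 kcal/day

1735.62 kcal/day


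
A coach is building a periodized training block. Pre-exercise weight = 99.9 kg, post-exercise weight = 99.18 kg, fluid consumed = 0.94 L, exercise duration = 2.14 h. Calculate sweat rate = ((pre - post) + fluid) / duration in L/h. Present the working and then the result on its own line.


Weight loss = 99.9 - 99.18 = 0.72 kg (approx L)
Total sweat = 0.72 + 0.94 = 1.66 L
Sweat rate = 1.66 / 2.14 = 0.776 L/h

0.776 L/h


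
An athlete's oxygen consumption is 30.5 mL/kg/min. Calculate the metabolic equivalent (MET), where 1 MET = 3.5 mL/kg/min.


MET = VO2 / 3.5
= 30.5 / 3.5
= 8.71 METs

8.71 METs


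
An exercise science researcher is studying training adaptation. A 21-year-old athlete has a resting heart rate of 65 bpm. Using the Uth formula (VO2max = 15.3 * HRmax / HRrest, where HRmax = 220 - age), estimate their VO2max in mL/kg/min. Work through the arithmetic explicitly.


HRmax = 220 - 21 = 199 bpm
Ratio = HRmax / HRrest = 199 / 65 = 3.0615
VO2max = 15.3 * 3.0615 = 46.84 mL/kg/min

46.84 mL/kg/min


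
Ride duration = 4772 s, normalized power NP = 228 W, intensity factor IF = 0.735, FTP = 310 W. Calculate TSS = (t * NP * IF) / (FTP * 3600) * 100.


Numerator = 4772 * 228 * 0.735 = 799691.76
Denominator = 310 * 3600 = 1116000
TSS = 799691.76 / 1116000 * 100
= 71.66

71.66 TSS


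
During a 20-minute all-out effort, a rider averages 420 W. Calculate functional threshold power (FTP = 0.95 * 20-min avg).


FTP = 0.95 * 420
= 399.0 W

399.0 W


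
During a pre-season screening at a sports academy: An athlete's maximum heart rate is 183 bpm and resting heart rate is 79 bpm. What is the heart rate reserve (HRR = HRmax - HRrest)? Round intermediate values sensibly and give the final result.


HRR = HRmax - HRrest
= 183 - 79
= 104 bpm

104 bpm


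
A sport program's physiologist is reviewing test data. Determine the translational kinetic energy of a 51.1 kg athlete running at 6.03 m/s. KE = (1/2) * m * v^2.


KE = 0.5 * m * v^2
= 0.5 * 51.1 * 6.03^2
= 0.5 * 51.1 * 36.3609
= 929.02 J

929.02 J


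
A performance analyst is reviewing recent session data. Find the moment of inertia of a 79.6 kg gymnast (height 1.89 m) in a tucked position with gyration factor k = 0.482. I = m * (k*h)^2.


Radius of gyration = 0.482 * 1.89 = 0.91098 m
I = 79.6 * 0.91098^2
= 79.6 * 0.829885
= 66.059 kg*m^2

66.059 kg*m^2


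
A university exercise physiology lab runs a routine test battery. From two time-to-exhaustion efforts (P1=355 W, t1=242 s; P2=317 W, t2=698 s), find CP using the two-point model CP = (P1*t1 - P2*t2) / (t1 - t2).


Work in trial 1 = 85910 J
Work in trial 2 = 221266 J
Delta work = -135356 J
Delta time = -456 s
CP = -135356 / -456 = 296.83 W

296.83 W


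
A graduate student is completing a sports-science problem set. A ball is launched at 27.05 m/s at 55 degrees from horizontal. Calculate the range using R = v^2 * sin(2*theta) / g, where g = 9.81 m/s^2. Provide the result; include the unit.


sin(2 * 55) = sin(110) = 0.939693
v^2 = 27.05^2 = 731.7025
R = 731.7025 * 0.939693 / 9.81
= 70.089 m

70.089 m


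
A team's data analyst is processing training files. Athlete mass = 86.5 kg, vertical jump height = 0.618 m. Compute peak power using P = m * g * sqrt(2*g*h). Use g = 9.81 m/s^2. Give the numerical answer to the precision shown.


sqrt(2 * 9.81 * 0.618) = sqrt(12.12516) = 3.48212 m/s
P = 86.5 * 9.81 * 3.48212
= 2954.81 W

2954.81 W


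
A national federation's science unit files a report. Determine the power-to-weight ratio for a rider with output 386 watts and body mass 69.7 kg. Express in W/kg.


P/W = 386 / 69.7 = 5.538 W/kg

5.538 W/kg


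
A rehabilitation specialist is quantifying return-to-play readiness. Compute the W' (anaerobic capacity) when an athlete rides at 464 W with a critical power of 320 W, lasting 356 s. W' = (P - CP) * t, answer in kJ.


Above-CP power = 144 W
Duration = 356 s
W' = 144 * 356 = 51264 J
Convert: 51264 / 1000 = 51.264 kJ

51.264 kJ


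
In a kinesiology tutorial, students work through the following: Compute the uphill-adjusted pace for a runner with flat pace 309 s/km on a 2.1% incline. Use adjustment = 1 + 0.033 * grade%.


Adjustment factor = 1 + 0.033 * 2.1 = 1.0693
Grade-adjusted pace = 309 * 1.0693 = 330.41 s/km

330.41 s/km


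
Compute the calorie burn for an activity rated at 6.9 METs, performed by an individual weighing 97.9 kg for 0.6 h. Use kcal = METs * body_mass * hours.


Product of METs and mass = 6.9 * 97.9 = 675.51
Total kcal = 675.51 * 0.6 = 405.31 kcal

405.31 kcal


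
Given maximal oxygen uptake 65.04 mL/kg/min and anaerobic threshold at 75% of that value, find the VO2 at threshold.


Percentage as decimal = 0.75
VO2 at AT = 65.04 * 0.75 = 48.78 mL/kg/min

48.78 mL/kg/min


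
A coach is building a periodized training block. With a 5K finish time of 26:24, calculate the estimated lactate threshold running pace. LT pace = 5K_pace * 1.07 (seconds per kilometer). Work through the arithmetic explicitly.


Race duration = 1584 s for 5 km
Average pace = 1584 / 5 = 316.8 s/km
LT pace = 316.8 * 1.07
= 338.98 s/km

338.98 s/km


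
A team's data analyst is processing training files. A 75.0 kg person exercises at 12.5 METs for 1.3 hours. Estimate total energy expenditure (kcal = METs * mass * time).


Energy = METs * mass(kg) * time(h)
= 12.5 * 75.0 * 1.3
= 1218.75 kcal

1218.75 kcal


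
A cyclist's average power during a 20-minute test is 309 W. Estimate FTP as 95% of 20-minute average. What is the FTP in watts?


FTP = 20-min power * 0.95
= 309 * 0.95
= 293.55 W

293.55 W


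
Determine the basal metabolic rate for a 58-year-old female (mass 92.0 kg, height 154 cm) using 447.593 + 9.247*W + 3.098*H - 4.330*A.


BMR = 447.593 + 9.247*92.0 + 3.098*154 - 4.330*58
= 1524.27 kcal/day

1524.27 kcal/day


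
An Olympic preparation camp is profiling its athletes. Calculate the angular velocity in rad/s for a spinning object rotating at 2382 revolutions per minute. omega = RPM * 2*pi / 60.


omega = RPM * 2*pi / 60
= 2382 * 6.28318531 / 60
= 249.442 rad/s

249.442 rad/s


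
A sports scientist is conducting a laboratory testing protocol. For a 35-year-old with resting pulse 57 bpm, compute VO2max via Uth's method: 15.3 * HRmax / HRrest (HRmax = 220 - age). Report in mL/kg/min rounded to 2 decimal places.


Step 1: HRmax = 220 - 35 = 185 bpm
Step 2: Ratio = 185 / 57 = 3.2456
Step 3: VO2max = 15.3 * 3.2456 = 49.66 mL/kg/min

49.66 mL/kg/min


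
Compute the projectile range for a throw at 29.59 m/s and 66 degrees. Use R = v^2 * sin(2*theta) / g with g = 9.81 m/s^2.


Two times the angle = 132 degrees
sin(132) = 0.743145
R = 875.5681 * 0.743145 / 9.81 = 66.328 m

66.328 m


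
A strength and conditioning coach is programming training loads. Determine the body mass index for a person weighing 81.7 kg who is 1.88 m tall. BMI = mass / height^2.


BMI = mass / height^2
= 81.7 / 1.88^2
= 81.7 / 3.5344
= 23.12 kg/m^2

23.12 kg/m^2


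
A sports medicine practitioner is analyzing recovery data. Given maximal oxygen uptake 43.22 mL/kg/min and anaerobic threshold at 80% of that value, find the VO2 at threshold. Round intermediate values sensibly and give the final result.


Percentage as decimal = 0.8
VO2 at AT = 43.22 * 0.8 = 34.58 mL/kg/min

34.58 mL/kg/min


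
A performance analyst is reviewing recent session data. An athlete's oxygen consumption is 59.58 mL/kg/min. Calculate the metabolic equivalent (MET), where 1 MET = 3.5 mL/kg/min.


MET = VO2 / 3.5
= 59.58 / 3.5
= 17.02 METs

17.02 METs


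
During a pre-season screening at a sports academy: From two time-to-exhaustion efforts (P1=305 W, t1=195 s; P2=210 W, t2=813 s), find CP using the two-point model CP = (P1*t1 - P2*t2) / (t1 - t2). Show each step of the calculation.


Work in trial 1 = 59475 J
Work in trial 2 = 170730 J
Delta work = -111255 J
Delta time = -618 s
CP = -111255 / -618 = 180.02 W

180.02 W


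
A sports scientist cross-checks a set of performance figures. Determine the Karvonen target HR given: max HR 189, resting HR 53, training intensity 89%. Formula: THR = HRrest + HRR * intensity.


HRR = HRmax - HRrest = 189 - 53 = 136
THR = 53 + 136 * 0.89
= 174.04 bpm

174.04 bpm


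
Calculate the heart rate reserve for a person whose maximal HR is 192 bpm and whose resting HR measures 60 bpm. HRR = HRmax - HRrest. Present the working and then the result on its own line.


HRmax = 192 bpm
HRrest = 60 bpm
HRR = 192 - 60 = 132 bpm

132 bpm


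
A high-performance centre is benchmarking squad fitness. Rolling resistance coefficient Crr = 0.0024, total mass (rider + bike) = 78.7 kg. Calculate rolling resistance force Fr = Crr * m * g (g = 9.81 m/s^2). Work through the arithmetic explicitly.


Fr = Crr * m * g
= 0.0024 * 78.7 * 9.81
= 1.853 N

1.853 N


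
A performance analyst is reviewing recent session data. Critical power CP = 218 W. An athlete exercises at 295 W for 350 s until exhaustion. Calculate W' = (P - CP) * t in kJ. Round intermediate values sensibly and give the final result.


P - CP = 295 - 218 = 77 W
W' = 77 * 350 = 26950 J
= 26950 / 1000 = 26.95 kJ

26.95 kJ


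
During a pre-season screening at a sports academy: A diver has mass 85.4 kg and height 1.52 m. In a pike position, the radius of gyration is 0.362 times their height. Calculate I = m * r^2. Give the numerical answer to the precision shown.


r = 0.362 * 1.52 = 0.55024 m
I = m * r^2 = 85.4 * 0.302764 = 25.856 kg*m^2

25.856 kg*m^2


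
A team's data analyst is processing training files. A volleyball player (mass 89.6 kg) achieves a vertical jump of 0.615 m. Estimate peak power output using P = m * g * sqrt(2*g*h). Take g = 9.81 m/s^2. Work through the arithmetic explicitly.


2 * g * h = 2 * 9.81 * 0.615 = 12.0663
sqrt(12.0663) = 3.473658 m/s
P = 89.6 * 9.81 * 3.473658 = 3053.26 W

3053.26 W


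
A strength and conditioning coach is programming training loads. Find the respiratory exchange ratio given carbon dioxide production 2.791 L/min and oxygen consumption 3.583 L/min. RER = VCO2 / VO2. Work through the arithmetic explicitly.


VCO2 = 2.791 L/min
VO2 = 3.583 L/min
RER = 2.791 / 3.583 = 0.779

0.779


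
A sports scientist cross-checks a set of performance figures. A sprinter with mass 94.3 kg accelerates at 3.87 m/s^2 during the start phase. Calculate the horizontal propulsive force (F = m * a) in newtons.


F = m * a
= 94.3 * 3.87
= 364.94 N

364.94 N


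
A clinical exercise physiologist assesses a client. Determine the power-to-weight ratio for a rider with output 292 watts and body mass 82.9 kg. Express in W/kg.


P/W = 292 / 82.9 = 3.522 W/kg

3.522 W/kg


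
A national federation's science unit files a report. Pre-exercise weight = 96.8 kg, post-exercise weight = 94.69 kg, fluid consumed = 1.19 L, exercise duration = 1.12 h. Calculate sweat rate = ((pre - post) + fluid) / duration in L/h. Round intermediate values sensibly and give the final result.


Weight loss = 96.8 - 94.69 = 2.11 kg (approx L)
Total sweat = 2.11 + 1.19 = 3.3 L
Sweat rate = 3.3 / 1.12 = 2.946 L/h

2.946 L/h


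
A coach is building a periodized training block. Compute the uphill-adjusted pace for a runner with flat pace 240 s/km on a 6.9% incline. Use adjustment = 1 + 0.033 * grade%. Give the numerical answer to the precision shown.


Adjustment factor = 1 + 0.033 * 6.9 = 1.2277
Grade-adjusted pace = 240 * 1.2277 = 294.65 s/km

294.65 s/km


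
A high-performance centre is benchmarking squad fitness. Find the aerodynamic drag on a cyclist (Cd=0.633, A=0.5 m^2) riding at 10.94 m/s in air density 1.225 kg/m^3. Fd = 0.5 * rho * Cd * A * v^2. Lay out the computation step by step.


Fd = 0.5 * 1.225 * 0.633 * 0.5 * 10.94^2
= 0.5 * 1.225 * 0.633 * 0.5 * 119.6836
= 23.201 N

23.201 N


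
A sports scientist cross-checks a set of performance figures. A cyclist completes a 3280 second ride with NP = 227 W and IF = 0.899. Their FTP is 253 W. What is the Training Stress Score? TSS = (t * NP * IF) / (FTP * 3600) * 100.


t * NP * IF = 3280 * 227 * 0.899 = 669359.44
FTP * 3600 = 910800
TSS = (669359.44 / 910800) * 100 = 73.49

73.49 TSS


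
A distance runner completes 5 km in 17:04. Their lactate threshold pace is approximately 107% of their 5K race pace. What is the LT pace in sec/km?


Convert to seconds: 17 min 4 s = 1024 s
Pace per km = 1024 / 5 = 204.8 s/km
LT pace = 204.8 * 1.07 = 219.14 s/km

219.14 s/km


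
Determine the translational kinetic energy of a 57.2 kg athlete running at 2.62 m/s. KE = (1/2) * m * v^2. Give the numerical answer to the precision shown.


KE = 0.5 * m * v^2
= 0.5 * 57.2 * 2.62^2
= 0.5 * 57.2 * 6.8644
= 196.32 J

196.32 J


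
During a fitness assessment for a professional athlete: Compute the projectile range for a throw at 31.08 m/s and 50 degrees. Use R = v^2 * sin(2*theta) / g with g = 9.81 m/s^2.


Two times the angle = 100 degrees
sin(100) = 0.984808
R = 965.9664 * 0.984808 / 9.81 = 96.972 m

96.972 m


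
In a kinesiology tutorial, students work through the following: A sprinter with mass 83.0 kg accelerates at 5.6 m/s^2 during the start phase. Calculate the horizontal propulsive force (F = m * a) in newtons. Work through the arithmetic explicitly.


F = m * a
= 83.0 * 5.6
= 464.8 N

464.8 N


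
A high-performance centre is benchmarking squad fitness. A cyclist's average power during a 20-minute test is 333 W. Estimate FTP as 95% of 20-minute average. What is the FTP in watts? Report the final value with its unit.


FTP = 20-min power * 0.95
= 333 * 0.95
= 316.35 W

316.35 W


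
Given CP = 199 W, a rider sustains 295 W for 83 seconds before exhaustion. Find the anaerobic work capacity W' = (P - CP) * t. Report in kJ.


Excess power = 295 - 199 = 96 W
Work above CP = 96 * 83 = 7968 J
W' = 7.968 kJ

7.968 kJ


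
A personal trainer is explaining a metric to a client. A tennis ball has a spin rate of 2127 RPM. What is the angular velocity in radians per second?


Convert RPM to rad/s: multiply by 2*pi and divide by 60
omega = 2127 * 2 * pi / 60
= 222.739 rad/s

222.739 rad/s


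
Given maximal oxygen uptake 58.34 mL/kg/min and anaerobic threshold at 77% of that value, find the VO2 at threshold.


Percentage as decimal = 0.77
VO2 at AT = 58.34 * 0.77 = 44.92 mL/kg/min

44.92 mL/kg/min


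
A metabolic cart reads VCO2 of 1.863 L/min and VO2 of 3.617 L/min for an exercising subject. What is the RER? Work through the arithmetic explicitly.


RER = VCO2 / VO2 = 1.863 / 3.617 = 0.5151

0.5151


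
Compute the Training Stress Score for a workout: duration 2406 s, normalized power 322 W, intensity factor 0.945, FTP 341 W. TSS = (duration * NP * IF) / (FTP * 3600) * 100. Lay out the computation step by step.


Product = 2406 * 322 * 0.945 = 732121.74
Base = 341 * 3600 = 1227600
TSS = 732121.74 / 1227600 * 100 = 59.64

59.64 TSS


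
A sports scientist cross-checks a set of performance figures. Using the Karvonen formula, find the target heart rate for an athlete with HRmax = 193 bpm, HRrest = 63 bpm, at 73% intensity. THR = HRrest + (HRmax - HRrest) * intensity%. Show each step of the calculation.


HRR = 193 - 63 = 130
THR = 63 + 130 * 0.73
= 63 + 94.9
= 157.9 bpm

157.9 bpm


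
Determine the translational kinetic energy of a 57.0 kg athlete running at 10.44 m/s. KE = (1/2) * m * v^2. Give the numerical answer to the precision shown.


KE = 0.5 * m * v^2
= 0.5 * 57.0 * 10.44^2
= 0.5 * 57.0 * 108.9936
= 3106.32 J

3106.32 J


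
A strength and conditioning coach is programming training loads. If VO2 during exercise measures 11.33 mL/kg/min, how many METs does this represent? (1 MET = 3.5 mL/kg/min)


METs = VO2 / 3.5 = 11.33 / 3.5 = 3.24

3.24 METs


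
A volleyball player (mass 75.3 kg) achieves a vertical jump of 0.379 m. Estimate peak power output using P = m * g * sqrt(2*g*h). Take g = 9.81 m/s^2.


2 * g * h = 2 * 9.81 * 0.379 = 7.43598
sqrt(7.43598) = 2.726899 m/s
P = 75.3 * 9.81 * 2.726899 = 2014.34 W

2014.34 W


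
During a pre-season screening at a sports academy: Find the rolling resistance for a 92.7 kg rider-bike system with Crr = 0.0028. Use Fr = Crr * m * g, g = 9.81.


m * g = 92.7 * 9.81 = 909.387 N
Fr = 0.0028 * 909.387 = 2.546 N

2.546 N


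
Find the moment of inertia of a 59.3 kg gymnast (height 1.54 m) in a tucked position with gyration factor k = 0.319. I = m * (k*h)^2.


Radius of gyration = 0.319 * 1.54 = 0.49126 m
I = 59.3 * 0.49126^2
= 59.3 * 0.241336
= 14.311 kg*m^2

14.311 kg*m^2


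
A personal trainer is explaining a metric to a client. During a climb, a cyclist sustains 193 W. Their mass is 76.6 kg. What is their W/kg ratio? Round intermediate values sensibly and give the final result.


Power-to-weight = 193 W / 76.6 kg
= 2.52 W/kg

2.52 W/kg


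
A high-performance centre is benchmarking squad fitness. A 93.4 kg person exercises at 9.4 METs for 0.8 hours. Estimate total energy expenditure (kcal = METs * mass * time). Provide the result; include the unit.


Energy = METs * mass(kg) * time(h)
= 9.4 * 93.4 * 0.8
= 702.37 kcal

702.37 kcal


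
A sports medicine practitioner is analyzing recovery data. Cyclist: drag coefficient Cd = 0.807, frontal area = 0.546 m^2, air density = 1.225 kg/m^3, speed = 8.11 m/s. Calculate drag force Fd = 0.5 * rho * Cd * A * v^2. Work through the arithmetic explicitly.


v^2 = 8.11^2 = 65.7721
Fd = 0.5 * 1.225 * 0.807 * 0.546 * 65.7721
= 17.751 N

17.751 N


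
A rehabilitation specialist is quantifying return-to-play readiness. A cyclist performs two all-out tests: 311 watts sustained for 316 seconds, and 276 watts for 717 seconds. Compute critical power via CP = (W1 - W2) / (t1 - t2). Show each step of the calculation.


W1 = P1 * t1 = 311 * 316 = 98276 J
W2 = P2 * t2 = 276 * 717 = 197892 J
CP = (98276 - 197892) / (316 - 717)
= 248.42 W

248.42 W
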